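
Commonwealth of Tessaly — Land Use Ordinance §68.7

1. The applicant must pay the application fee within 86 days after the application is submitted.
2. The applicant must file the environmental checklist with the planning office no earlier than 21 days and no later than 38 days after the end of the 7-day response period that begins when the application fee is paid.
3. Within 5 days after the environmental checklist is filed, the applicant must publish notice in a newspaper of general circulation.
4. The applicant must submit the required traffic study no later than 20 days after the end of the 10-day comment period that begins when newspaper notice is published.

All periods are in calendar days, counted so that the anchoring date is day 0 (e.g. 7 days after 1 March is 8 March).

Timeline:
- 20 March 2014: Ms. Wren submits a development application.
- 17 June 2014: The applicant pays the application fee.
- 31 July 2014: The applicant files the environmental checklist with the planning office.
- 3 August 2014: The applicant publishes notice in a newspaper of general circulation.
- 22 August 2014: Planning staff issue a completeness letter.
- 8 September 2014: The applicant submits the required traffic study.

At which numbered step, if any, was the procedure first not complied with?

Step 1

Step 1: 86 days after 20 March 2014 (when the application is submitted) is 14 June 2014; not done until 17 June 2014, 3 days after the deadline.
The procedure was therefore not followed at step 1.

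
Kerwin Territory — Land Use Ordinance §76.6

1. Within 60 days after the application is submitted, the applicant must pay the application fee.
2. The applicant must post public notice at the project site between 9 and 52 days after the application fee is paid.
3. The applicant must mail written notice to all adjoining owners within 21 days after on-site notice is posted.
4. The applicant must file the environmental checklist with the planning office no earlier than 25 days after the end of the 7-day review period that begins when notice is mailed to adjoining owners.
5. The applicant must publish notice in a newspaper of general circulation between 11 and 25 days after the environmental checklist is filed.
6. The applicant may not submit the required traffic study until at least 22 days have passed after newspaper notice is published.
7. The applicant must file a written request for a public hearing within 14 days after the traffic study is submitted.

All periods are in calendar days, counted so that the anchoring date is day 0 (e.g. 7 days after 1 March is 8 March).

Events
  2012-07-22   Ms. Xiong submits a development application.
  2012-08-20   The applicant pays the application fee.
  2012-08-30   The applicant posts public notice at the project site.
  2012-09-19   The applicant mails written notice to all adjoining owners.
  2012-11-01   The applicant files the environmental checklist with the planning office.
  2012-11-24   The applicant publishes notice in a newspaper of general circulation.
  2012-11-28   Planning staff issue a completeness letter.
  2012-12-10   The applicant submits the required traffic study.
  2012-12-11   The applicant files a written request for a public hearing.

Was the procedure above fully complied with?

No

(1) due by 2012-07-22 + 60 days = 2012-09-20; done 2012-08-20 — timely.
(2) the permitted window runs from 2012-08-20 + 9 = 2012-08-29 to 2012-08-20 + 52 = 2012-10-11; done 2012-08-30 — within the window.
(3) due by 2012-08-30 + 21 days = 2012-09-20; done 2012-09-19 — timely.
(4) permitted from 2012-09-26 + 25 days = 2012-10-21 onward; done 2012-11-01 — permitted.
(5) the permitted window runs from 2012-11-01 + 11 = 2012-11-12 to 2012-11-01 + 25 = 2012-11-26; 2012-11-24 falls inside that range.
(6) permitted from 2012-11-24 + 22 days = 2012-12-16 onward; done 2012-12-10 — 6 days too early.
No need to go further; step 6 was not satisfied.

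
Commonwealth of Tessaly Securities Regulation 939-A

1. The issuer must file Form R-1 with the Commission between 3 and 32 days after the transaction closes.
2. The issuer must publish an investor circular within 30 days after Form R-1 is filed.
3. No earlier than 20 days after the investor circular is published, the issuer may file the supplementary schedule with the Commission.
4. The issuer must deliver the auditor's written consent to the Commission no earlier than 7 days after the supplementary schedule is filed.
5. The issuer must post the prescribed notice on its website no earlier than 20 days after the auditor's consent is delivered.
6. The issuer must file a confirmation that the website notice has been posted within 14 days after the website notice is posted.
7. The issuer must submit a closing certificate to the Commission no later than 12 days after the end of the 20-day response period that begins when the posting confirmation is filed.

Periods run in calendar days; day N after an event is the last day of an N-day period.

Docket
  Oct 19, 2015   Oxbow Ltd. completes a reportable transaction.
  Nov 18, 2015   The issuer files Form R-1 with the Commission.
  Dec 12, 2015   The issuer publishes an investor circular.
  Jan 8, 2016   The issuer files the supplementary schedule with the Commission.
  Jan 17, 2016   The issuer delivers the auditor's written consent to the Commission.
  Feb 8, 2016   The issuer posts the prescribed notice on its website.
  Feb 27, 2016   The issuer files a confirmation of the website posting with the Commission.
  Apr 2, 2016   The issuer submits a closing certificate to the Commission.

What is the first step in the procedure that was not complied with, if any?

Step 6

Step 1 — 3 and 32 days from Oct 19, 2015 (when the transaction closes) are Oct 22, 2015 and Nov 20, 2015 respectively; done Nov 18, 2015 — within the window.
Step 2 — counting 30 days from Nov 18, 2015 (when Form R-1 is filed) gives a deadline of Dec 18, 2015; Dec 12, 2015 is within that limit.
Step 3 — must wait 20 days from Dec 12, 2015 (when the investor circular is published), so not before Jan 1, 2016; done Jan 8, 2016, after the minimum wait.
Step 4 — must wait 7 days from Jan 8, 2016 (when the supplementary schedule is filed), so not before Jan 15, 2016; done Jan 17, 2016, after the minimum wait.
Step 5 — must wait 20 days from Jan 17, 2016 (when the auditor's consent is delivered), so not before Feb 6, 2016; done Feb 8, 2016, after the minimum wait.
Step 6 — counting 14 days from Feb 8, 2016 (when the website notice is posted) gives a deadline of Feb 22, 2016; Feb 27, 2016 misses that deadline by 5 days.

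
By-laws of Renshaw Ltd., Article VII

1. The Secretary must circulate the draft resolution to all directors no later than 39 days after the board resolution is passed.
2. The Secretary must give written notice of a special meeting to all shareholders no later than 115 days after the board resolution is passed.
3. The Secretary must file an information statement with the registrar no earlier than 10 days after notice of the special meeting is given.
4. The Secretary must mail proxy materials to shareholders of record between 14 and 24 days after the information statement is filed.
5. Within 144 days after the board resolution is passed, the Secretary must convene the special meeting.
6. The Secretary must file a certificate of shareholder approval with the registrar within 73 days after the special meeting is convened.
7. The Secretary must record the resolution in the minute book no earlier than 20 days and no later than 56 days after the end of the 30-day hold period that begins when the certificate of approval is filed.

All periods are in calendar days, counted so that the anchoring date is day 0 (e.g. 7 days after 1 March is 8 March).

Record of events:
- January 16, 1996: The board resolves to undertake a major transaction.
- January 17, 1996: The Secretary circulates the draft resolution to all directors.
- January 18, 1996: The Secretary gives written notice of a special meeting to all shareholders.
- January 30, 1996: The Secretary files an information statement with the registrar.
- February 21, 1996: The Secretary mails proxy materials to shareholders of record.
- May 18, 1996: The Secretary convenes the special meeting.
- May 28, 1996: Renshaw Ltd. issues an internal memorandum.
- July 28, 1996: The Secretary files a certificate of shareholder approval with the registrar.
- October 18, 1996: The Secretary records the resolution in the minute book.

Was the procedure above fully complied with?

(1) due by January 16, 1996 + 39 days = February 24, 1996; completed January 17, 1996, before the deadline.
(2) due by January 16, 1996 + 115 days = May 10, 1996; done January 18, 1996 — timely.
(3) permitted from January 18, 1996 + 10 days = January 28, 1996 onward; January 30, 1996 is on or after that date.
(4) the permitted window runs from January 30, 1996 + 14 = February 13, 1996 to January 30, 1996 + 24 = February 23, 1996; done February 21, 1996 — within the window.
(5) due by January 16, 1996 + 144 days = June 8, 1996; completed May 18, 1996, before the deadline.
(6) due by May 18, 1996 + 73 days = July 30, 1996; completed July 28, 1996, before the deadline.
(7) the permitted window runs from August 27, 1996 + 20 = September 16, 1996 to August 27, 1996 + 56 = October 22, 1996; October 18, 1996 falls inside that range.

Yes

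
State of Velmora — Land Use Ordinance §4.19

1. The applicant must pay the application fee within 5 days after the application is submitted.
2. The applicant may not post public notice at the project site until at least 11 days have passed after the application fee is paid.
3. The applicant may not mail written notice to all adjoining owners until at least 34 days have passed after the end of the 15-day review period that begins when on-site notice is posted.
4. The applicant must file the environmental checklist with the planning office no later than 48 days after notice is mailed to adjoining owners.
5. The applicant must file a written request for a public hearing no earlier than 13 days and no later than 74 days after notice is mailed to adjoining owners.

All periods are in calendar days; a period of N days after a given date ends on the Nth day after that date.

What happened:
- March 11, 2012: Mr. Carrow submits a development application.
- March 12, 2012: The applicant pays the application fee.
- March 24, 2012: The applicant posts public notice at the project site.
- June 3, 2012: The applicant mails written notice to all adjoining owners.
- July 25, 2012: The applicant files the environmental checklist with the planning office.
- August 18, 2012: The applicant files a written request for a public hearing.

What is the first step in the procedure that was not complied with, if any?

Step 4

Step 1 — counting 5 days from March 11, 2012 (when the application is submitted) gives a deadline of March 16, 2012; completed March 12, 2012, before the deadline.
Step 2 — must wait 11 days from March 12, 2012 (when the application fee is paid), so not before March 23, 2012; March 24, 2012 is on or after that date.
Step 3 — must wait 34 days from April 8, 2012 (end of the 15-day review period, which began when on-site notice is posted on March 24, 2012), so not before May 12, 2012; done June 3, 2012 — permitted.
Step 4 — counting 48 days from June 3, 2012 (when notice is mailed to adjoining owners) gives a deadline of July 21, 2012; July 25, 2012 misses that deadline by 4 days.
The procedure was therefore not followed at step 4.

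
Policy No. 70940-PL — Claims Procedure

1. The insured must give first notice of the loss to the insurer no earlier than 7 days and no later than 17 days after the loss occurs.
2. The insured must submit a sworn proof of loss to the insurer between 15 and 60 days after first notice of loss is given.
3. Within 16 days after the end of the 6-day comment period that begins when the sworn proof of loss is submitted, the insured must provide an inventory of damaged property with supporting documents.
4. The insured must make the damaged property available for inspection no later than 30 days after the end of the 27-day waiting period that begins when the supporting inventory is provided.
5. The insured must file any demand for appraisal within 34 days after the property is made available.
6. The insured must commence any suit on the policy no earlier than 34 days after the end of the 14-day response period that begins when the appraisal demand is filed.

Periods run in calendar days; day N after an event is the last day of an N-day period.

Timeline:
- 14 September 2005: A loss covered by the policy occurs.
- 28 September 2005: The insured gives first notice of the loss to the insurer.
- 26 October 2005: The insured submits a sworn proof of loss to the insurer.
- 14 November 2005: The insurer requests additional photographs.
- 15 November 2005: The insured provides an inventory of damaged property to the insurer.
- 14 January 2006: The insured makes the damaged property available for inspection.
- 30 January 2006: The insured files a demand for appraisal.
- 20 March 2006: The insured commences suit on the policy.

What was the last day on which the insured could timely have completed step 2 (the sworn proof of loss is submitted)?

27 November 2005

Step 2 runs from 28 September 2005, when first notice of loss is given. The window is 15–60 days after 28 September 2005; it closes on 27 November 2005.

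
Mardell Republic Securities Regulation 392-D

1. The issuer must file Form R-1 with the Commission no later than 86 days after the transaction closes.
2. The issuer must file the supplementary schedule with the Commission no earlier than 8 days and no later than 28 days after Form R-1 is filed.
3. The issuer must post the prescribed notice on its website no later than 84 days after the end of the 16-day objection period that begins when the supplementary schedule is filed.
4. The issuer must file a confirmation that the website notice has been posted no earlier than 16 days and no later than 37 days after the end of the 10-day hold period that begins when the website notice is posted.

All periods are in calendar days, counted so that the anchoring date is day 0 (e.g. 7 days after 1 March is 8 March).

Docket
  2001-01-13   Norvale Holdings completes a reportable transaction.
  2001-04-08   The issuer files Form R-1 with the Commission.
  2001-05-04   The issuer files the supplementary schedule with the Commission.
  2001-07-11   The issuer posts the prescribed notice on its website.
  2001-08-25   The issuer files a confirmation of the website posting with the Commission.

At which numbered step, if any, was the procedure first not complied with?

None — every step was satisfied

Step 1 — counting 86 days from 2001-01-13 (when the transaction closes) gives a deadline of 2001-04-09; done 2001-04-08 — timely.
Step 2 — 8 and 28 days from 2001-04-08 (when Form R-1 is filed) are 2001-04-16 and 2001-05-06 respectively; done 2001-05-04 — within the window.
Step 3 — counting 84 days from 2001-05-20 (end of the 16-day objection period, which began when the supplementary schedule is filed on 2001-05-04) gives a deadline of 2001-08-12; completed 2001-07-11, before the deadline.
Step 4 — 16 and 37 days from 2001-07-21 (end of the 10-day hold period, which began when the website notice is posted on 2001-07-11) are 2001-08-06 and 2001-08-27 respectively; 2001-08-25 falls inside that range.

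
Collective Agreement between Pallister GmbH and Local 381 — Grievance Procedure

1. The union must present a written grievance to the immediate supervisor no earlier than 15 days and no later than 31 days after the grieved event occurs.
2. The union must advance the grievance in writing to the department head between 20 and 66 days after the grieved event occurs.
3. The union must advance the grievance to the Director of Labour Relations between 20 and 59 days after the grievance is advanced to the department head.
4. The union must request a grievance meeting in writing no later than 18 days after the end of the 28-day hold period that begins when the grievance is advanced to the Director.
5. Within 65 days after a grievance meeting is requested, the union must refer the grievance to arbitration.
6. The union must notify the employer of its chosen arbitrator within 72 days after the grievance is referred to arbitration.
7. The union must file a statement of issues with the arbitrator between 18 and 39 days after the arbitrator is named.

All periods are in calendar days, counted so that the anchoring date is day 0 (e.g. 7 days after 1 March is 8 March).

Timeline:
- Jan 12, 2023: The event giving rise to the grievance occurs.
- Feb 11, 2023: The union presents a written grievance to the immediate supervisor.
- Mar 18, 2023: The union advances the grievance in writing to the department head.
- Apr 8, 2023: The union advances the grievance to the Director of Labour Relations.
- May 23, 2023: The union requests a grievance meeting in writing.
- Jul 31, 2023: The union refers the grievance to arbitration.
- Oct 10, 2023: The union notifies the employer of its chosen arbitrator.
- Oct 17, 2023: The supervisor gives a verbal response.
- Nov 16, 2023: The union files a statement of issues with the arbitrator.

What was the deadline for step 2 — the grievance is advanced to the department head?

Step 2 runs from Jan 12, 2023, when the grieved event occurs. The window is 20–66 days after Jan 12, 2023; it closes on Mar 19, 2023.

Mar 19, 2023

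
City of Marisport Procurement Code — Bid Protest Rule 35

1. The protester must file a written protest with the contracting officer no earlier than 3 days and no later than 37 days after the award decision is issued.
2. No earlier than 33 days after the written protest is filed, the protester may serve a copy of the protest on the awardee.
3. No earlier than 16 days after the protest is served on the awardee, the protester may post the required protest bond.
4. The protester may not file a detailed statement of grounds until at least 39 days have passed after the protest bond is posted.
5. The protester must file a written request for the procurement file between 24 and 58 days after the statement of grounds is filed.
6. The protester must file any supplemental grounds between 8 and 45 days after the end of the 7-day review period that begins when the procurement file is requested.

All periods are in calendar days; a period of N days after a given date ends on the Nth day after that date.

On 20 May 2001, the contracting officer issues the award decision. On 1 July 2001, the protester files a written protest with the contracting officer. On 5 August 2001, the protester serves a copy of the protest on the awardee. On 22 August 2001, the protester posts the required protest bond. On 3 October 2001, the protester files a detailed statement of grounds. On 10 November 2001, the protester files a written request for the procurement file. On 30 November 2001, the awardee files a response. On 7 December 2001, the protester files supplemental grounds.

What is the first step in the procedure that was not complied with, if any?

Step 1

Step 1: the window is 3–37 days after 20 May 2001 (when the award decision is issued), so 23 May 2001 through 26 June 2001; done 1 July 2001 — 5 days after the window closed.
That is the first point of non-compliance.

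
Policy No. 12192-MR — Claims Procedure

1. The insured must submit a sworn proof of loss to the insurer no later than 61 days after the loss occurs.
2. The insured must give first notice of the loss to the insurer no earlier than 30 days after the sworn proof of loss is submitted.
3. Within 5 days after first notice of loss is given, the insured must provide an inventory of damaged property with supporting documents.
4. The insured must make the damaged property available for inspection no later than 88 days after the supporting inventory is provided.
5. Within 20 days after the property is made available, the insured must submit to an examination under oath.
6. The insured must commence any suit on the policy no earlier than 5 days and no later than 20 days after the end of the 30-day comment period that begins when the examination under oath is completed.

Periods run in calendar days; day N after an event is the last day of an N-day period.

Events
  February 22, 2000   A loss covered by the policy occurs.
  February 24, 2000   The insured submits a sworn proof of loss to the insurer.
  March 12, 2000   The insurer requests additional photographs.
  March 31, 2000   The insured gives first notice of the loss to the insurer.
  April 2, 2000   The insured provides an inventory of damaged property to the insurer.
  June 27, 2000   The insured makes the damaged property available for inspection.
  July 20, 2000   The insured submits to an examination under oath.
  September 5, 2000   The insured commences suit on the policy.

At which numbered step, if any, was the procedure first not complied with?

Step 5

Step 1 — counting 61 days from February 22, 2000 (when the loss occurs) gives a deadline of April 23, 2000; done February 24, 2000 — timely.
Step 2 — must wait 30 days from February 24, 2000 (when the sworn proof of loss is submitted), so not before March 25, 2000; March 31, 2000 is on or after that date.
Step 3 — counting 5 days from March 31, 2000 (when first notice of loss is given) gives a deadline of April 5, 2000; April 2, 2000 is within that limit.
Step 4 — counting 88 days from April 2, 2000 (when the supporting inventory is provided) gives a deadline of June 29, 2000; completed June 27, 2000, before the deadline.
Step 5 — counting 20 days from June 27, 2000 (when the property is made available) gives a deadline of July 17, 2000; done July 20, 2000 — 3 days late.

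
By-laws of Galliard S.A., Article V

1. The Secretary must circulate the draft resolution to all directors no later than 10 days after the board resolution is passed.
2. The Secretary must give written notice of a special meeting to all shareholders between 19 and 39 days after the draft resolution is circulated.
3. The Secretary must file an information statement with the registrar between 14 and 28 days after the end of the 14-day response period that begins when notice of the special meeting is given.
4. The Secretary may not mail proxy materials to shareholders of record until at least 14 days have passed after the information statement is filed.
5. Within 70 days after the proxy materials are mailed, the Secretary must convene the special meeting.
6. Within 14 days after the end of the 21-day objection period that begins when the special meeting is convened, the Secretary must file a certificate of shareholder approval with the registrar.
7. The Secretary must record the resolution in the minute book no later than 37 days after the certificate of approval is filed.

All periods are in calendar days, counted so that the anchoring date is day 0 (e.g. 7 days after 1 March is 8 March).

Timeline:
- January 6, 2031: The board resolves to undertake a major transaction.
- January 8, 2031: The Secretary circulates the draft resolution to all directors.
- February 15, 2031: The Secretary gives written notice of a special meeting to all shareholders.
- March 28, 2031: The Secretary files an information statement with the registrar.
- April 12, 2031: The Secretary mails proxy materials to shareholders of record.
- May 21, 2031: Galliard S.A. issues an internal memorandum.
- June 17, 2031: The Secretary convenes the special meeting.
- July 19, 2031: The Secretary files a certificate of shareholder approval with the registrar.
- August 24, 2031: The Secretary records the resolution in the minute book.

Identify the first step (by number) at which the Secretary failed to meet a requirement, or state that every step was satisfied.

None — every step was satisfied

Step 1 — counting 10 days from January 6, 2031 (when the board resolution is passed) gives a deadline of January 16, 2031; completed January 8, 2031, before the deadline.
Step 2 — 19 and 39 days from January 8, 2031 (when the draft resolution is circulated) are January 27, 2031 and February 16, 2031 respectively; done February 15, 2031, which is between those dates.
Step 3 — 14 and 28 days from March 1, 2031 (end of the 14-day response period, which began when notice of the special meeting is given on February 15, 2031) are March 15, 2031 and March 29, 2031 respectively; March 28, 2031 falls inside that range.
Step 4 — must wait 14 days from March 28, 2031 (when the information statement is filed), so not before April 11, 2031; done April 12, 2031, after the minimum wait.
Step 5 — counting 70 days from April 12, 2031 (when the proxy materials are mailed) gives a deadline of June 21, 2031; done June 17, 2031 — timely.
Step 6 — counting 14 days from July 8, 2031 (end of the 21-day objection period, which began when the special meeting is convened on June 17, 2031) gives a deadline of July 22, 2031; completed July 19, 2031, before the deadline.
Step 7 — counting 37 days from July 19, 2031 (when the certificate of approval is filed) gives a deadline of August 25, 2031; August 24, 2031 is within that limit.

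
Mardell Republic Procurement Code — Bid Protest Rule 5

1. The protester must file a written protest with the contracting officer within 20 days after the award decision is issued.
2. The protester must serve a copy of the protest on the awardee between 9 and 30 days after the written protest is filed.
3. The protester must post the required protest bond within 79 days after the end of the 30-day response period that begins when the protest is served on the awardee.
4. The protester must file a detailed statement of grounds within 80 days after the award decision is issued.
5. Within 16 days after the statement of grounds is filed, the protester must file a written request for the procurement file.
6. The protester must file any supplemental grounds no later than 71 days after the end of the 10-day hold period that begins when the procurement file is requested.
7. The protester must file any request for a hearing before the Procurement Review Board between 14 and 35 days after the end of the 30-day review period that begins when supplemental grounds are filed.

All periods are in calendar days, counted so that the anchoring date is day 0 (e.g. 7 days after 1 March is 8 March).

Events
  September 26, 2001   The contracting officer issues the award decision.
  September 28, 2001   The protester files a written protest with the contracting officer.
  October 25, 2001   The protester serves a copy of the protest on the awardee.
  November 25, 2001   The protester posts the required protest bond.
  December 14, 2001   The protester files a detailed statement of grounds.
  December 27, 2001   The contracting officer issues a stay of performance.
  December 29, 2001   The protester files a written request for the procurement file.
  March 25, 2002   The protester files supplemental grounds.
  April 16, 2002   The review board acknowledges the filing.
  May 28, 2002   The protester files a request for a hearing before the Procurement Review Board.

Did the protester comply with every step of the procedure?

No

Step 1: 20 days after September 26, 2001 (when the award decision is issued) is October 16, 2001; September 28, 2001 is within that limit.
Step 2: the window is 9–30 days after September 28, 2001 (when the written protest is filed), so October 7, 2001 through October 28, 2001; done October 25, 2001 — within the window.
Step 3: 79 days after November 24, 2001 (end of the 30-day response period, which began when the protest is served on the awardee on October 25, 2001) is February 11, 2002; done November 25, 2001 — timely.
Step 4: 80 days after September 26, 2001 (when the award decision is issued) is December 15, 2001; done December 14, 2001 — timely.
Step 5: 16 days after December 14, 2001 (when the statement of grounds is filed) is December 30, 2001; December 29, 2001 is within that limit.
Step 6: 71 days after January 8, 2002 (end of the 10-day hold period, which began when the procurement file is requested on December 29, 2001) is March 20, 2002; March 25, 2002 misses that deadline by 5 days.
The procedure was therefore not followed at step 6.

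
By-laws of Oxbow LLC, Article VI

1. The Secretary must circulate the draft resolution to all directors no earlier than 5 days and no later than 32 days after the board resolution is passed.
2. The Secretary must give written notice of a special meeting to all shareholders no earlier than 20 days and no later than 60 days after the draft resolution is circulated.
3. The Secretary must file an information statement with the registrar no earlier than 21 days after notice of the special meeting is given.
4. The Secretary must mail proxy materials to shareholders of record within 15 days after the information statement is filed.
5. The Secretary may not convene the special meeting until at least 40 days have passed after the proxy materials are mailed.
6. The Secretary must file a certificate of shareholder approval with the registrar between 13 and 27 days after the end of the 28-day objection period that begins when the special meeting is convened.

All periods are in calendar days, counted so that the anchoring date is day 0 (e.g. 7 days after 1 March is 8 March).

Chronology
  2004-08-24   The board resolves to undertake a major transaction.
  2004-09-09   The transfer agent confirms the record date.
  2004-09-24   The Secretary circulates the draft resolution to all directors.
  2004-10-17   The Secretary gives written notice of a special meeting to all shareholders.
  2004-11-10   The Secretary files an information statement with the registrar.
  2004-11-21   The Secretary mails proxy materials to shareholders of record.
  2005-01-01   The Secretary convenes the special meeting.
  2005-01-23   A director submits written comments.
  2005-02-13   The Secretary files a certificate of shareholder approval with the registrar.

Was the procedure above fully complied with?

Step 1 — 5 and 32 days from 2004-08-24 (when the board resolution is passed) are 2004-08-29 and 2004-09-25 respectively; done 2004-09-24, which is between those dates.
Step 2 — 20 and 60 days from 2004-09-24 (when the draft resolution is circulated) are 2004-10-14 and 2004-11-23 respectively; done 2004-10-17 — within the window.
Step 3 — must wait 21 days from 2004-10-17 (when notice of the special meeting is given), so not before 2004-11-07; done 2004-11-10, after the minimum wait.
Step 4 — counting 15 days from 2004-11-10 (when the information statement is filed) gives a deadline of 2004-11-25; 2004-11-21 is within that limit.
Step 5 — must wait 40 days from 2004-11-21 (when the proxy materials are mailed), so not before 2004-12-31; done 2005-01-01 — permitted.
Step 6 — 13 and 27 days from 2005-01-29 (end of the 28-day objection period, which began when the special meeting is convened on 2005-01-01) are 2005-02-11 and 2005-02-25 respectively; done 2005-02-13 — within the window.

Yes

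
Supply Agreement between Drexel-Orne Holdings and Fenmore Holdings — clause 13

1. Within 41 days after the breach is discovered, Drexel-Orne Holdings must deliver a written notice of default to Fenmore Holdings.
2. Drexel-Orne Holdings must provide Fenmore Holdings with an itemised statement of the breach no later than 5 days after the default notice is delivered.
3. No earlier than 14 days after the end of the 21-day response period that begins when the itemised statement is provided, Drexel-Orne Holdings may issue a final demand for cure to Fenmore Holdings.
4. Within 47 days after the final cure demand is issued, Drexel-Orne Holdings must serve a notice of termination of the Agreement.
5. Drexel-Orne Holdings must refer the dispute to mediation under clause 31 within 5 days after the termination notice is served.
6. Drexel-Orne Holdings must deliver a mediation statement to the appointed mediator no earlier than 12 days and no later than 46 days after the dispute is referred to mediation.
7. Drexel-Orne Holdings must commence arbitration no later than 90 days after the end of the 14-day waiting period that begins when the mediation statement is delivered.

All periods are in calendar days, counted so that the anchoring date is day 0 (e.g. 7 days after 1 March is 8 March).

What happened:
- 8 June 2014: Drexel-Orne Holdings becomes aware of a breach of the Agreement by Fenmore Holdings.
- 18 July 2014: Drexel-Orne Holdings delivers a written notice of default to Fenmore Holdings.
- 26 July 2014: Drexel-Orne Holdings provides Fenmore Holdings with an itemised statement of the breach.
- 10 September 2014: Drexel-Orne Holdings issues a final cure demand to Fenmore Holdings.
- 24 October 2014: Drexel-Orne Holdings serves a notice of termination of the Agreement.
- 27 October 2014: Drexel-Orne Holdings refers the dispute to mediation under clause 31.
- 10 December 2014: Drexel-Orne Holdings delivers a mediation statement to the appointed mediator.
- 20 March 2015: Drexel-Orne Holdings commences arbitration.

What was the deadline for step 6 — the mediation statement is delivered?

12 December 2014

Step 6 runs from 27 October 2014, when the dispute is referred to mediation. The window is 12–46 days after 27 October 2014; it closes on 12 December 2014.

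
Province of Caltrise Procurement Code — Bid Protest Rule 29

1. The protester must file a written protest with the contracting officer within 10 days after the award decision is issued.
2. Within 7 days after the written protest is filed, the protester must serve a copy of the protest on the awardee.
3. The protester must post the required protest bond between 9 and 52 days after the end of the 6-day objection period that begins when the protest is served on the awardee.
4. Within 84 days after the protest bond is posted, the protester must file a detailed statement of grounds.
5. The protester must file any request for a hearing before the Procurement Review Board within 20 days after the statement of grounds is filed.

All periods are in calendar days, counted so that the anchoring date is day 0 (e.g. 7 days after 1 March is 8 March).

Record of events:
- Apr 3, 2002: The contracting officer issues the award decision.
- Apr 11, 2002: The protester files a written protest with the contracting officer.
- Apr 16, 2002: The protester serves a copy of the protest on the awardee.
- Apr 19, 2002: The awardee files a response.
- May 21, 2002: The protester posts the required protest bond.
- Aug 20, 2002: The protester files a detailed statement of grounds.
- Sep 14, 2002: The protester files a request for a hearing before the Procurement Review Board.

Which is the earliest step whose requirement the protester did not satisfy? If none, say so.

Step 4

Step 1 — counting 10 days from Apr 3, 2002 (when the award decision is issued) gives a deadline of Apr 13, 2002; done Apr 11, 2002 — timely.
Step 2 — counting 7 days from Apr 11, 2002 (when the written protest is filed) gives a deadline of Apr 18, 2002; Apr 16, 2002 is within that limit.
Step 3 — 9 and 52 days from Apr 22, 2002 (end of the 6-day objection period, which began when the protest is served on the awardee on Apr 16, 2002) are May 1, 2002 and Jun 13, 2002 respectively; May 21, 2002 falls inside that range.
Step 4 — counting 84 days from May 21, 2002 (when the protest bond is posted) gives a deadline of Aug 13, 2002; not done until Aug 20, 2002, 7 days after the deadline.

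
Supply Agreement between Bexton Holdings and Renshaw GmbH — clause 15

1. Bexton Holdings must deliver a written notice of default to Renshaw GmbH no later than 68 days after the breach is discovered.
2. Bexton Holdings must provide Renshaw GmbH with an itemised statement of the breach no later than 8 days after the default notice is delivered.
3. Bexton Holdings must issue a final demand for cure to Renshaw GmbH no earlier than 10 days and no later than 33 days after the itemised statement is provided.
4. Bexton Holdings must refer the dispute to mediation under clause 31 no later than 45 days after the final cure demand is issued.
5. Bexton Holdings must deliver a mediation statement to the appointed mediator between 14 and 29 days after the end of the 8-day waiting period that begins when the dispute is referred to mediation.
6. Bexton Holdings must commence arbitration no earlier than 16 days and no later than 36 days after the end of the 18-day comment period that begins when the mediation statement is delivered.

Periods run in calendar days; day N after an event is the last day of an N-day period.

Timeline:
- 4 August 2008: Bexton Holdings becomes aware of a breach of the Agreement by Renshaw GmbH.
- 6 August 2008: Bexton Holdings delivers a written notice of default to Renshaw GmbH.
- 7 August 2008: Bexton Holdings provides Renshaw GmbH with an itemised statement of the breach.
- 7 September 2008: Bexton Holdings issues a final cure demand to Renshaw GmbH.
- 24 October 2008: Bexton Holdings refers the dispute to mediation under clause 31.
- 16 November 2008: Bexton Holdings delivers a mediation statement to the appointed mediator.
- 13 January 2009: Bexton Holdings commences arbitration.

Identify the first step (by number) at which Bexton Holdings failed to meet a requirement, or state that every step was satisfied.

Step 4

Step 1: 68 days after 4 August 2008 (when the breach is discovered) is 11 October 2008; completed 6 August 2008, before the deadline.
Step 2: 8 days after 6 August 2008 (when the default notice is delivered) is 14 August 2008; 7 August 2008 is within that limit.
Step 3: the window is 10–33 days after 7 August 2008 (when the itemised statement is provided), so 17 August 2008 through 9 September 2008; done 7 September 2008, which is between those dates.
Step 4: 45 days after 7 September 2008 (when the final cure demand is issued) is 22 October 2008; done 24 October 2008 — 2 days late.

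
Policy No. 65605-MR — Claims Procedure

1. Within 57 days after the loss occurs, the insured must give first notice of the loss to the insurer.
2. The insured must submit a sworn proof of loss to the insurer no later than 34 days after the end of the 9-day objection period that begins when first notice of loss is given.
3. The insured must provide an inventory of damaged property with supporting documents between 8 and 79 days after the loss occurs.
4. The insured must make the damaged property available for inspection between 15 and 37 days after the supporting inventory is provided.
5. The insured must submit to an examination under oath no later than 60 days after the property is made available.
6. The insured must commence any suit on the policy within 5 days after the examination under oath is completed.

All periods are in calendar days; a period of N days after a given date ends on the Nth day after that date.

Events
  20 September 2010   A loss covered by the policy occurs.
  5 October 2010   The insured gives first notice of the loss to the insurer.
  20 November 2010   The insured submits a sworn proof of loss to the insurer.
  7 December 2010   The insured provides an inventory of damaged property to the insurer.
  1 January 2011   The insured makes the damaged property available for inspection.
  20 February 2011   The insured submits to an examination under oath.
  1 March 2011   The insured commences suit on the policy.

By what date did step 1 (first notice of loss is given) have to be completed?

16 November 2010

Step 1 runs from 20 September 2010, when the loss occurs. 57 days after 20 September 2010 is 16 November 2010.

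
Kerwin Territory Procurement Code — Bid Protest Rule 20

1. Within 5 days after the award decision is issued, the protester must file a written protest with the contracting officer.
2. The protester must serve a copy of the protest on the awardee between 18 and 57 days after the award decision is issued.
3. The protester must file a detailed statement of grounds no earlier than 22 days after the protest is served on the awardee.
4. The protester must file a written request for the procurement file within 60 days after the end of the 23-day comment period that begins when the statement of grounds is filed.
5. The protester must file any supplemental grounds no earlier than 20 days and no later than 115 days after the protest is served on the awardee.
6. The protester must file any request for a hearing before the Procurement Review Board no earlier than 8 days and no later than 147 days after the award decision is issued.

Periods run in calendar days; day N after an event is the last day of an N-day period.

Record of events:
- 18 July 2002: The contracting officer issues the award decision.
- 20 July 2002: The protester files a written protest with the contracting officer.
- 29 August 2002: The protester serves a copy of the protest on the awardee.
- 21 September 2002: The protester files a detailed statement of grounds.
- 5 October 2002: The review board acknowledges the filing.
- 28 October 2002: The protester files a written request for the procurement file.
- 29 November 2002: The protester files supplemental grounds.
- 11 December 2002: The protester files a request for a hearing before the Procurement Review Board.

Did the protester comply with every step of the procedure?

Yes

(1) due by 18 July 2002 + 5 days = 23 July 2002; 20 July 2002 is within that limit.
(2) the permitted window runs from 18 July 2002 + 18 = 5 August 2002 to 18 July 2002 + 57 = 13 September 2002; 29 August 2002 falls inside that range.
(3) permitted from 29 August 2002 + 22 days = 20 September 2002 onward; 21 September 2002 is on or after that date.
(4) due by 14 October 2002 + 60 days = 13 December 2002; 28 October 2002 is within that limit.
(5) the permitted window runs from 29 August 2002 + 20 = 18 September 2002 to 29 August 2002 + 115 = 22 December 2002; done 29 November 2002, which is between those dates.
(6) the permitted window runs from 18 July 2002 + 8 = 26 July 2002 to 18 July 2002 + 147 = 12 December 2002; done 11 December 2002, which is between those dates.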